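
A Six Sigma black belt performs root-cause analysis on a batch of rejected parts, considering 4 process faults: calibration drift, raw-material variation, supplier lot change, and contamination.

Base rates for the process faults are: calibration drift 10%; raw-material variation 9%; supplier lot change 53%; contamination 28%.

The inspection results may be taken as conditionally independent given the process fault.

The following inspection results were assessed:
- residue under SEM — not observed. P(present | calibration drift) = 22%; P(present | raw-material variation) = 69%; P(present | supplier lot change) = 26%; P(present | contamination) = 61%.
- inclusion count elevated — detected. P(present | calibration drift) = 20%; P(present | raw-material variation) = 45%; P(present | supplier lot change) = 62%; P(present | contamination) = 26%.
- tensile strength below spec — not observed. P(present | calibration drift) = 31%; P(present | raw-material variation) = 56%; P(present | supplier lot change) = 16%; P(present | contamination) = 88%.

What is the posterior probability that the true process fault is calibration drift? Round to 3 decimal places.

For each hypothesis, the unnormalized posterior weight is prior × product of the inspection result likelihoods (using 1 − P(present | H) for each absent inspection result):
  calibration drift: 0.10 × (1 − 0.22) × 0.20 × (1 − 0.31) = 0.010764
  raw-material variation: 0.09 × (1 − 0.69) × 0.45 × (1 − 0.56) = 0.0055242
  supplier lot change: 0.53 × (1 − 0.26) × 0.62 × (1 − 0.16) = 0.20426
  contamination: 0.28 × (1 − 0.61) × 0.26 × (1 − 0.88) = 0.003407
Normalizing constant Z = 0.010764 + 0.0055242 + 0.20426 + 0.003407 = 0.22395.
P(calibration drift | evidence) = 0.010764 / 0.22395 ≈ 0.048.

0.048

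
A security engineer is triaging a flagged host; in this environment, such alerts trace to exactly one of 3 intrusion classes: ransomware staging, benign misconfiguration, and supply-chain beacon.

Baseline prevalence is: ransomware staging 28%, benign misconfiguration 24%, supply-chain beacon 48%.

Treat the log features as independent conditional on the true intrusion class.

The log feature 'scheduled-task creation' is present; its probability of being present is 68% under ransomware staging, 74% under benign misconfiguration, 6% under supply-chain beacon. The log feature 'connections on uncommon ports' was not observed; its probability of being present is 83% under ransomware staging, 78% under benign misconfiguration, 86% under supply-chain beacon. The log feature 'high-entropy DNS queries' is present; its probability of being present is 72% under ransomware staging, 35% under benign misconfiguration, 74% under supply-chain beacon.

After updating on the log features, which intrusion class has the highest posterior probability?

By Bayes' rule with conditional independence, the unnormalized weight for each hypothesis is prior × ∏ likelihoods (using 1 − P(present | H) for each absent log feature):
  ransomware staging: 0.28 × 0.68 × (1 − 0.83) × 0.72 = 0.023305
  benign misconfiguration: 0.24 × 0.74 × (1 − 0.78) × 0.35 = 0.013675
  supply-chain beacon: 0.48 × 0.06 × (1 − 0.86) × 0.74 = 0.0029837
Normalizing constant Z = 0.023305 + 0.013675 + 0.0029837 = 0.039964.
P(ransomware staging | evidence) ≈ 0.023305 / 0.039964 ≈ 0.583
P(benign misconfiguration | evidence) ≈ 0.013675 / 0.039964 ≈ 0.342
P(supply-chain beacon | evidence) ≈ 0.0029837 / 0.039964 ≈ 0.075
The largest is 0.583, so ransomware staging is most probable.

ransomware staging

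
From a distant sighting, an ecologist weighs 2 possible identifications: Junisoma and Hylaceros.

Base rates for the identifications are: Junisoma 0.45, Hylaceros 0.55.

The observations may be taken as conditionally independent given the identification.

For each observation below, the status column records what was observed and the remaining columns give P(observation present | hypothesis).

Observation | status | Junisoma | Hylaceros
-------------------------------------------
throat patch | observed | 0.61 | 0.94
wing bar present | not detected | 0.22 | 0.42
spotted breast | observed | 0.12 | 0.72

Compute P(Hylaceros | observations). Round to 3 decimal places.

For each hypothesis, the unnormalized posterior weight is prior × product of the observation likelihoods (using 1 − P(present | H) for each absent observation):
  Junisoma: 0.45 × 0.61 × (1 − 0.22) × 0.12 = 0.025693
  Hylaceros: 0.55 × 0.94 × (1 − 0.42) × 0.72 = 0.2159
Normalizing constant Z = 0.025693 + 0.2159 = 0.24159.
P(Hylaceros | evidence) = 0.2159 / 0.24159 ≈ 0.894.

0.894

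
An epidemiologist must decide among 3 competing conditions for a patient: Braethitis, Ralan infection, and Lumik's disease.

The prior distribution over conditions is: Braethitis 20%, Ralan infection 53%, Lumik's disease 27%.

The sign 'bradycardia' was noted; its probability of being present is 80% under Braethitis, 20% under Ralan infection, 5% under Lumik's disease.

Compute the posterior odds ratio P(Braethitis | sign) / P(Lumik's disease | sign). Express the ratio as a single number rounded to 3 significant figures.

11.9

Posterior odds equal prior odds times the likelihood ratio; only the two competing hypotheses matter.
  Braethitis: 0.20 × 0.80 = 0.16
  Lumik's disease: 0.27 × 0.05 = 0.0135
Odds(Braethitis : Lumik's disease) = 0.16 / 0.0135 ≈ 11.9.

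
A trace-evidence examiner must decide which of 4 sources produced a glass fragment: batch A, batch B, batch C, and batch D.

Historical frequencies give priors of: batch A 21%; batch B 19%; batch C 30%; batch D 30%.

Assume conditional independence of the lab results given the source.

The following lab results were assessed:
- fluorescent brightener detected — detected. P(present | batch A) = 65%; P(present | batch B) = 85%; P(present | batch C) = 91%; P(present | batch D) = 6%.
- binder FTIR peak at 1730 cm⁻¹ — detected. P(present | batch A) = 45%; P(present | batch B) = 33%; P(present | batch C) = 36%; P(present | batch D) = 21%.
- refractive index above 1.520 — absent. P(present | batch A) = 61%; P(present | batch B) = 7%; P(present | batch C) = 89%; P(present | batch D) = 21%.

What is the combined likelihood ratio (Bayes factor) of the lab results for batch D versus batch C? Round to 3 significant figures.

0.276

The Bayes factor is the ratio of the joint likelihoods of the lab result pattern under the two hypotheses (using 1 − P(present | H) for each absent lab result).
  batch D: 0.06 × 0.21 × (1 − 0.21) = 0.009954
  batch C: 0.91 × 0.36 × (1 − 0.89) = 0.036036
Bayes factor = 0.009954 / 0.036036 ≈ 0.276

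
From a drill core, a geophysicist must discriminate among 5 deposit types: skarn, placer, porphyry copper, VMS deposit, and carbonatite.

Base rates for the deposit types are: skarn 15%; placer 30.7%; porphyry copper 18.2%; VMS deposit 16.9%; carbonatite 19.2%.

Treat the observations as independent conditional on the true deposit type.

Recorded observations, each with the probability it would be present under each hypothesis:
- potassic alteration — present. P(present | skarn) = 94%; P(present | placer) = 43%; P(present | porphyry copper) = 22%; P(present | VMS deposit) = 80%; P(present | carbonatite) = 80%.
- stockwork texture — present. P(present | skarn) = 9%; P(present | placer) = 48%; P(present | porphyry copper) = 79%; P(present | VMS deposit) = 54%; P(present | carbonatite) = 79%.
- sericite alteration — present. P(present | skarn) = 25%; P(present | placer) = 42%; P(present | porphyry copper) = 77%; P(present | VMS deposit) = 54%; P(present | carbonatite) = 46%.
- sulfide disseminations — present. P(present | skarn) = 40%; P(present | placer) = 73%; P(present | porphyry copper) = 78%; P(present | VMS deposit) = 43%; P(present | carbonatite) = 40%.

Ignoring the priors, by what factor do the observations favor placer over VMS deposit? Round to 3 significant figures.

0.631

The Bayes factor is the ratio of the joint likelihoods of the evidence pattern under the two hypotheses.
  placer: 0.43 × 0.48 × 0.42 × 0.73 = 0.063282
  VMS deposit: 0.80 × 0.54 × 0.54 × 0.43 = 0.10031
Bayes factor = 0.063282 / 0.10031 ≈ 0.631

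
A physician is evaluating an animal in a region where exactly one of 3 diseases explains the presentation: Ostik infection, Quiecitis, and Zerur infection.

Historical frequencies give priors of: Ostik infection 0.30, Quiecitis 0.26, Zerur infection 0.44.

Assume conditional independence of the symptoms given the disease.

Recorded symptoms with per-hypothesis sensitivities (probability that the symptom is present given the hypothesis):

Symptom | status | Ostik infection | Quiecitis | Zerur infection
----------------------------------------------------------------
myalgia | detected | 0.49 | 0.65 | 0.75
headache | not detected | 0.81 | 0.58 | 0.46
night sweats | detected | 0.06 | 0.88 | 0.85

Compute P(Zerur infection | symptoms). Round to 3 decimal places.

For each hypothesis, the unnormalized posterior weight is prior × product of the symptom likelihoods (using 1 − P(present | H) for each absent symptom):
  Ostik infection: 0.30 × 0.49 × (1 − 0.81) × 0.06 = 0.0016758
  Quiecitis: 0.26 × 0.65 × (1 − 0.58) × 0.88 = 0.062462
  Zerur infection: 0.44 × 0.75 × (1 − 0.46) × 0.85 = 0.15147
Normalizing constant Z = 0.0016758 + 0.062462 + 0.15147 = 0.21561.
P(Zerur infection | evidence) = 0.15147 / 0.21561 ≈ 0.703.

0.703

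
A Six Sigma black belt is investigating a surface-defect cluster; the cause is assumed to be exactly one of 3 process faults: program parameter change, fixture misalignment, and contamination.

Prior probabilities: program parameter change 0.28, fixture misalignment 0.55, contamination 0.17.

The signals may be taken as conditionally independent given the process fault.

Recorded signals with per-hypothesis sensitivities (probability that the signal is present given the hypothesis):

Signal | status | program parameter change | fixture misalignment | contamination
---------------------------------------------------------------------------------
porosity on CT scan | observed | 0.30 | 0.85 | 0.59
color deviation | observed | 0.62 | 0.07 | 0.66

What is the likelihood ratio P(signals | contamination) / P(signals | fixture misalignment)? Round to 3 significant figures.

6.54

Joint likelihood of the signal pattern under each hypothesis:
  contamination: 0.59 × 0.66 = 0.3894
  fixture misalignment: 0.85 × 0.07 = 0.0595
Bayes factor = 0.3894 / 0.0595 ≈ 6.54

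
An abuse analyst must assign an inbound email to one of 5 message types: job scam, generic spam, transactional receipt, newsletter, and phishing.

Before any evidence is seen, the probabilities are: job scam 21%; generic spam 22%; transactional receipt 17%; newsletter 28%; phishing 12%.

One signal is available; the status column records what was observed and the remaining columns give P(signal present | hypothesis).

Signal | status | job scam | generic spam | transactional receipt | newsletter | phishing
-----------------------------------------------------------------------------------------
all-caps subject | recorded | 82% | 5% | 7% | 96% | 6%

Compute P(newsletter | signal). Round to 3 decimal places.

By Bayes' rule, the unnormalized weight for each hypothesis is prior × likelihood:
  job scam: 0.21 × 0.82 = 0.1722
  generic spam: 0.22 × 0.05 = 0.011
  transactional receipt: 0.17 × 0.07 = 0.0119
  newsletter: 0.28 × 0.96 = 0.2688
  phishing: 0.12 × 0.06 = 0.0072
Marginal likelihood of the evidence = 0.4711.
P(newsletter | evidence) = 0.2688 / 0.4711 ≈ 0.571.

0.571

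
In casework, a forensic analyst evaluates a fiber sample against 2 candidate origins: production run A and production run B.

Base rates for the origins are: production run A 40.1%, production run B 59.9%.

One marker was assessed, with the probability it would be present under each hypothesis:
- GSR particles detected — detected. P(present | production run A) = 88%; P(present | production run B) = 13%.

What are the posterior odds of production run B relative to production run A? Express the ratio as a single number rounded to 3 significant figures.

0.221

Unnormalized posterior weight (prior times the marker likelihood) for each of the two hypotheses:
  production run B: 0.599 × 0.13 = 0.07787
  production run A: 0.401 × 0.88 = 0.35288
Odds(production run B : production run A) = 0.07787 / 0.35288 ≈ 0.221.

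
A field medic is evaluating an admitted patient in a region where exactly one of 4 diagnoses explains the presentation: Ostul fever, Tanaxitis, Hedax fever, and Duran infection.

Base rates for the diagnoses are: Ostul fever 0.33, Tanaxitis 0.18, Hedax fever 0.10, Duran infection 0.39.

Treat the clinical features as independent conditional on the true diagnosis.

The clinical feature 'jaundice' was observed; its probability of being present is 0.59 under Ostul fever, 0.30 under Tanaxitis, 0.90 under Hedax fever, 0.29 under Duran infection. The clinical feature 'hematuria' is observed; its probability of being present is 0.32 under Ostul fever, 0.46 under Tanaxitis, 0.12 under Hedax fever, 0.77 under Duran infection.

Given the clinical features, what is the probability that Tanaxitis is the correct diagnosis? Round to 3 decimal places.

0.134

For each hypothesis, the unnormalized posterior weight is prior × product of the clinical feature likelihoods:
  Ostul fever: 0.33 × 0.59 × 0.32 = 0.062304
  Tanaxitis: 0.18 × 0.30 × 0.46 = 0.02484
  Hedax fever: 0.10 × 0.90 × 0.12 = 0.0108
  Duran infection: 0.39 × 0.29 × 0.77 = 0.087087
The unnormalized weights sum to 0.18503.
P(Tanaxitis | evidence) = 0.02484 / 0.18503 ≈ 0.134.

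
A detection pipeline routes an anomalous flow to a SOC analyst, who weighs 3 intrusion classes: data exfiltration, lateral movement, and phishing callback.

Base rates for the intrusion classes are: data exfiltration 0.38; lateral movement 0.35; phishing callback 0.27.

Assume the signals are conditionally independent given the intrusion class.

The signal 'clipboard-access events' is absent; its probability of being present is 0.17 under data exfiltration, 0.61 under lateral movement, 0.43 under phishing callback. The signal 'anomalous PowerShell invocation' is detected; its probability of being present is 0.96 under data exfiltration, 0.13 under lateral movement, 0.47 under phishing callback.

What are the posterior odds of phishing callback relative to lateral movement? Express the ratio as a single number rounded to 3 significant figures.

4.08

Posterior odds equal prior odds times the likelihood ratio; only the two competing hypotheses matter (using 1 − P(present | H) for each absent signal).
  phishing callback: 0.27 × (1 − 0.43) × 0.47 = 0.072333
  lateral movement: 0.35 × (1 − 0.61) × 0.13 = 0.017745
Odds(phishing callback : lateral movement) = 0.072333 / 0.017745 ≈ 4.08.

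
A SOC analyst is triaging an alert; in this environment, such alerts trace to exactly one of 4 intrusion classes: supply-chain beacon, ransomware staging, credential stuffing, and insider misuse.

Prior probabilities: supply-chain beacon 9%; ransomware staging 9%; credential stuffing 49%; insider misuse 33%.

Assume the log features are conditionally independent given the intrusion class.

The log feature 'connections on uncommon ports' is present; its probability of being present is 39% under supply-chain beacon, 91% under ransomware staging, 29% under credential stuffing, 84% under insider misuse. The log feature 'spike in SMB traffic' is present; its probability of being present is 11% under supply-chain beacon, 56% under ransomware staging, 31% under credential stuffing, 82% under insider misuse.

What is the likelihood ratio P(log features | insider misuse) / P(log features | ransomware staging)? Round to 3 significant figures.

Take the product of per-log feature likelihoods under each hypothesis, then divide.
  insider misuse: 0.84 × 0.82 = 0.6888
  ransomware staging: 0.91 × 0.56 = 0.5096
Bayes factor = 0.6888 / 0.5096 ≈ 1.35

1.35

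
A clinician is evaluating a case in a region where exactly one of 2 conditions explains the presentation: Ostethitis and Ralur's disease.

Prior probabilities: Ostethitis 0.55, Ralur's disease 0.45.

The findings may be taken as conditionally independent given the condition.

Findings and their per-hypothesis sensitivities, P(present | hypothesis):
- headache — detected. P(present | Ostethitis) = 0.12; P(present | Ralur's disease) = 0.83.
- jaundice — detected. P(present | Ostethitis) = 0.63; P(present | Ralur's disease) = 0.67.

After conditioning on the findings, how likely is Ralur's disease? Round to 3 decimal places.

0.858

For each hypothesis, the unnormalized posterior weight is prior × product of the finding likelihoods:
  Ostethitis: 0.55 × 0.12 × 0.63 = 0.04158
  Ralur's disease: 0.45 × 0.83 × 0.67 = 0.25024
Normalizing constant Z = 0.04158 + 0.25024 = 0.29183.
P(Ralur's disease | evidence) = 0.25024 / 0.29183 ≈ 0.858.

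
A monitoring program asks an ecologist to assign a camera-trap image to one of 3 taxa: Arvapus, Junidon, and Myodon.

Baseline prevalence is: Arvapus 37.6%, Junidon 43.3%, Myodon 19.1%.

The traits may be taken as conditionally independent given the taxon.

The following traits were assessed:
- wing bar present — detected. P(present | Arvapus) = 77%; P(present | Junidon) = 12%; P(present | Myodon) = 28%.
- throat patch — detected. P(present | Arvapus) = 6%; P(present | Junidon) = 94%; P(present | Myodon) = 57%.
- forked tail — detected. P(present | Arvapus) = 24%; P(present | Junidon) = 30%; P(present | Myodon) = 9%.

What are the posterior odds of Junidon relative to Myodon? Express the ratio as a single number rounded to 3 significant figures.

The normalizing constant cancels in an odds ratio, so compute prior × likelihood for the two hypotheses only:
  Junidon: 0.433 × 0.12 × 0.94 × 0.30 = 0.014653
  Myodon: 0.191 × 0.28 × 0.57 × 0.09 = 0.0027435
Odds(Junidon : Myodon) = 0.014653 / 0.0027435 ≈ 5.34.

5.34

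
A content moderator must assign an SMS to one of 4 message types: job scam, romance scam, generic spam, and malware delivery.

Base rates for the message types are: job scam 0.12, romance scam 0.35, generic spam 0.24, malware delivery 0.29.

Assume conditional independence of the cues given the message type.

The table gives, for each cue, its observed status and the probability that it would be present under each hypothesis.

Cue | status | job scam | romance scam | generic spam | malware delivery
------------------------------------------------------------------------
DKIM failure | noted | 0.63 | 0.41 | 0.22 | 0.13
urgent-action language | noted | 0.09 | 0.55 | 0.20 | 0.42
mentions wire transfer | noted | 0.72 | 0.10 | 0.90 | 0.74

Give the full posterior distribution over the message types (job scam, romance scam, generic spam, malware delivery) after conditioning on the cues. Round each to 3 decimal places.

Multiply each prior by the joint likelihood of the cue pattern:
  job scam: 0.12 × 0.63 × 0.09 × 0.72 = 0.0048989
  romance scam: 0.35 × 0.41 × 0.55 × 0.10 = 0.0078925
  generic spam: 0.24 × 0.22 × 0.20 × 0.90 = 0.009504
  malware delivery: 0.29 × 0.13 × 0.42 × 0.74 = 0.011717
Marginal likelihood of the evidence = 0.034013.
P(job scam | evidence) = 0.0048989 / 0.034013 ≈ 0.144
P(romance scam | evidence) = 0.0078925 / 0.034013 ≈ 0.232
P(generic spam | evidence) = 0.009504 / 0.034013 ≈ 0.279
P(malware delivery | evidence) = 0.011717 / 0.034013 ≈ 0.344

0.144, 0.232, 0.279, 0.344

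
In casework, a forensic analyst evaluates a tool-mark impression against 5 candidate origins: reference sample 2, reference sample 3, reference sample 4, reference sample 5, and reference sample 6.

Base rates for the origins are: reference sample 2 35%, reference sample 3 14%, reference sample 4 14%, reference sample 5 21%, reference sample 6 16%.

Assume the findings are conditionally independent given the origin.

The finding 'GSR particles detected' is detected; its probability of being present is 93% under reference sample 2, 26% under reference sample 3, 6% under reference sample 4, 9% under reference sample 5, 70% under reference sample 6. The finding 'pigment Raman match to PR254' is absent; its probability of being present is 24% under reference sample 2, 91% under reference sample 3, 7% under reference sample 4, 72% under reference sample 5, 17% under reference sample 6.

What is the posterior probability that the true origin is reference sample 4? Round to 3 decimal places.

0.022

For each hypothesis, the unnormalized posterior weight is prior × product of the finding likelihoods (using 1 − P(present | H) for each absent finding):
  reference sample 2: 0.35 × 0.93 × (1 − 0.24) = 0.24738
  reference sample 3: 0.14 × 0.26 × (1 − 0.91) = 0.003276
  reference sample 4: 0.14 × 0.06 × (1 − 0.07) = 0.007812
  reference sample 5: 0.21 × 0.09 × (1 − 0.72) = 0.005292
  reference sample 6: 0.16 × 0.70 × (1 − 0.17) = 0.09296
Normalizing constant Z = 0.24738 + 0.003276 + 0.007812 + 0.005292 + 0.09296 = 0.35672.
P(reference sample 4 | evidence) = 0.007812 / 0.35672 ≈ 0.022.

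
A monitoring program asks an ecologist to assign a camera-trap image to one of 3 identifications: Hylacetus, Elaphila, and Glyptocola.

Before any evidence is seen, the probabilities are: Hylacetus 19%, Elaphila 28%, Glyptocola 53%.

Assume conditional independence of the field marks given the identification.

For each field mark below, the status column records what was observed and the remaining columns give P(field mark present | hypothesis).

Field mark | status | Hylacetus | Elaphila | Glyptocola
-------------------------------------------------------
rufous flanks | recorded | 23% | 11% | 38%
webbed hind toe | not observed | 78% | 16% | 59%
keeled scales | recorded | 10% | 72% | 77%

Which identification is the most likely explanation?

Glyptocola

Multiply each prior by the joint likelihood of the field mark pattern (using 1 − P(present | H) for each absent field mark):
  Hylacetus: 0.19 × 0.23 × (1 − 0.78) × 0.10 = 0.0009614
  Elaphila: 0.28 × 0.11 × (1 − 0.16) × 0.72 = 0.018628
  Glyptocola: 0.53 × 0.38 × (1 − 0.59) × 0.77 = 0.063582
The unnormalized weights sum to 0.083171.
P(Hylacetus | evidence) ≈ 0.0009614 / 0.083171 ≈ 0.012
P(Elaphila | evidence) ≈ 0.018628 / 0.083171 ≈ 0.224
P(Glyptocola | evidence) ≈ 0.063582 / 0.083171 ≈ 0.764
The largest is 0.764, so Glyptocola is most probable.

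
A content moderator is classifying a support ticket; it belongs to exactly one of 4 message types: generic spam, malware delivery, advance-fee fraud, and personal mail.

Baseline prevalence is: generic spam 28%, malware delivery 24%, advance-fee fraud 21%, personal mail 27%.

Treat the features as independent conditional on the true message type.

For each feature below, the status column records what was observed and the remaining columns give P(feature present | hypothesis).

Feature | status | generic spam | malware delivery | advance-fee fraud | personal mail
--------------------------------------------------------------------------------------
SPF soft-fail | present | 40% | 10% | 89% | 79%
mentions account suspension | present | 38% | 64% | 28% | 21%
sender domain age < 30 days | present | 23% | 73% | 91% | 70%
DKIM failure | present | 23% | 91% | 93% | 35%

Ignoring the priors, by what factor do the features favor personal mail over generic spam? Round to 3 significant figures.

5.05

The Bayes factor is the ratio of the joint likelihoods of the feature pattern under the two hypotheses.
  personal mail: 0.79 × 0.21 × 0.70 × 0.35 = 0.040645
  generic spam: 0.40 × 0.38 × 0.23 × 0.23 = 0.0080408
Bayes factor = 0.040645 / 0.0080408 ≈ 5.05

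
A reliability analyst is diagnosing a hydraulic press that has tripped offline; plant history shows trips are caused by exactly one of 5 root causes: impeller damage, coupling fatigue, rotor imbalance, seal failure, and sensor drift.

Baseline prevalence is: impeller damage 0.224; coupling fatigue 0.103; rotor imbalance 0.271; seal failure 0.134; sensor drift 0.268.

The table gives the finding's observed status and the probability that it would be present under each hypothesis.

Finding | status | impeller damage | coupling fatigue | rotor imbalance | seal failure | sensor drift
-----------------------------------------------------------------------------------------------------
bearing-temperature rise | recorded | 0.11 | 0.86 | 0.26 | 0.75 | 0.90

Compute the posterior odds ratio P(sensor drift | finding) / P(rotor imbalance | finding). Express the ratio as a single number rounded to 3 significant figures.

Unnormalized posterior weight (prior times the finding likelihood) for each of the two hypotheses:
  sensor drift: 0.268 × 0.90 = 0.2412
  rotor imbalance: 0.271 × 0.26 = 0.07046
Odds(sensor drift : rotor imbalance) = 0.2412 / 0.07046 ≈ 3.42.

3.42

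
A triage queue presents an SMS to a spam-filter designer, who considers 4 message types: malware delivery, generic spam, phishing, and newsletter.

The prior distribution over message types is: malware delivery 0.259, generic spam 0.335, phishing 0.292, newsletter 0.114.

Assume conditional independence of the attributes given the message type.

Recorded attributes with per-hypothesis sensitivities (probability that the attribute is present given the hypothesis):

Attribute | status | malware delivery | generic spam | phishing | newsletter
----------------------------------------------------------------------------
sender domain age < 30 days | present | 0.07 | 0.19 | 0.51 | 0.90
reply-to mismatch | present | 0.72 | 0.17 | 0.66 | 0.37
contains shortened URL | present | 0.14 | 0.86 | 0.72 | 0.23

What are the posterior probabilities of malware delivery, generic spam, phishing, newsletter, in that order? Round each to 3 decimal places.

0.020, 0.103, 0.781, 0.096

For each hypothesis, the unnormalized posterior weight is prior × product of the attribute likelihoods:
  malware delivery: 0.259 × 0.07 × 0.72 × 0.14 = 0.0018275
  generic spam: 0.335 × 0.19 × 0.17 × 0.86 = 0.0093056
  phishing: 0.292 × 0.51 × 0.66 × 0.72 = 0.070767
  newsletter: 0.114 × 0.90 × 0.37 × 0.23 = 0.0087313
The unnormalized weights sum to 0.090631.
P(malware delivery | evidence) = 0.0018275 / 0.090631 ≈ 0.020
P(generic spam | evidence) = 0.0093056 / 0.090631 ≈ 0.103
P(phishing | evidence) = 0.070767 / 0.090631 ≈ 0.781
P(newsletter | evidence) = 0.0087313 / 0.090631 ≈ 0.096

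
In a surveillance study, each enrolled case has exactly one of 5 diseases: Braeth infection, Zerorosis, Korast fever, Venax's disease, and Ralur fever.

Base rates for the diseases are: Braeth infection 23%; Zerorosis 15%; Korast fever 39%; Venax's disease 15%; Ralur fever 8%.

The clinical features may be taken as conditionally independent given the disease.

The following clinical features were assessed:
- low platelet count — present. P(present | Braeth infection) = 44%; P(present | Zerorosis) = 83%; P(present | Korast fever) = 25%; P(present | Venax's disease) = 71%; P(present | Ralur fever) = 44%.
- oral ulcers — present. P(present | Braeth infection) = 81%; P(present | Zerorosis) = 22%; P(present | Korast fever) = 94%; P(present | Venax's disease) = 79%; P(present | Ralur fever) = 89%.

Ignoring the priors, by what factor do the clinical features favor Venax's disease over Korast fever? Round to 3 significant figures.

The Bayes factor is the ratio of the joint likelihoods of the clinical feature pattern under the two hypotheses.
  Venax's disease: 0.71 × 0.79 = 0.5609
  Korast fever: 0.25 × 0.94 = 0.235
Bayes factor = 0.5609 / 0.235 ≈ 2.39

2.39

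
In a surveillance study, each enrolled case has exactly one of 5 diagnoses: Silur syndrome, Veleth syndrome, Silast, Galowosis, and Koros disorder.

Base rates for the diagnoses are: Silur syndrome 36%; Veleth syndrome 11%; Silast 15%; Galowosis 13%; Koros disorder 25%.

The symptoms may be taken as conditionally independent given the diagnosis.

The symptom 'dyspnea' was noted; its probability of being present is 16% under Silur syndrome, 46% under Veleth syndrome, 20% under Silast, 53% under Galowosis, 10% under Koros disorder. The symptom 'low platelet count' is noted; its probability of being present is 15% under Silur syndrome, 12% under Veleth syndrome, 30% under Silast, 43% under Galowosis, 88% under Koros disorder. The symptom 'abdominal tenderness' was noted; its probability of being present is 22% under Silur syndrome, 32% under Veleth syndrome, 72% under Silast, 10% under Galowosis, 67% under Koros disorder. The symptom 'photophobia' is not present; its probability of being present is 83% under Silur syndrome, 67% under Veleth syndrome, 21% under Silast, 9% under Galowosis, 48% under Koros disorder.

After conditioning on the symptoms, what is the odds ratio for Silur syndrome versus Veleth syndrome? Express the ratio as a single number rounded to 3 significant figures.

0.504

Unnormalized posterior weight (prior times the symptom likelihoods) for each of the two hypotheses (using 1 − P(present | H) for each absent symptom):
  Silur syndrome: 0.36 × 0.16 × 0.15 × 0.22 × (1 − 0.83) = 0.00032314
  Veleth syndrome: 0.11 × 0.46 × 0.12 × 0.32 × (1 − 0.67) = 0.0006412
Odds(Silur syndrome : Veleth syndrome) = 0.00032314 / 0.0006412 ≈ 0.504.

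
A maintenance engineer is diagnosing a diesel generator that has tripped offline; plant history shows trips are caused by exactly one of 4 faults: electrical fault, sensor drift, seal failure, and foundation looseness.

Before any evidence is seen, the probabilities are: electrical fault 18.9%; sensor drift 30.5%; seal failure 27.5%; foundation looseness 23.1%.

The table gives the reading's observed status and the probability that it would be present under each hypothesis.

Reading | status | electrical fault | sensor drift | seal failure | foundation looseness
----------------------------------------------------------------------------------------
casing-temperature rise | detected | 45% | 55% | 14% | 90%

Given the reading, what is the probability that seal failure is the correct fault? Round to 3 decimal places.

0.077

For each hypothesis, the unnormalized posterior weight is prior × likelihood:
  electrical fault: 0.189 × 0.45 = 0.08505
  sensor drift: 0.305 × 0.55 = 0.16775
  seal failure: 0.275 × 0.14 = 0.0385
  foundation looseness: 0.231 × 0.90 = 0.2079
Marginal likelihood of the evidence = 0.4992.
P(seal failure | evidence) = 0.0385 / 0.4992 ≈ 0.077.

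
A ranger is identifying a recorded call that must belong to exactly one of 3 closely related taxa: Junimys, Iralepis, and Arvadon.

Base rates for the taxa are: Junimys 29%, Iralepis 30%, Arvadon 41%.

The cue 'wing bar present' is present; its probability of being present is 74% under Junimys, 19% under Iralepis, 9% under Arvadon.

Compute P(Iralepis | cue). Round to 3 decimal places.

0.185

Multiply each prior by the likelihood of the cue:
  Junimys: 0.29 × 0.74 = 0.2146
  Iralepis: 0.30 × 0.19 = 0.057
  Arvadon: 0.41 × 0.09 = 0.0369
Normalizing constant Z = 0.2146 + 0.057 + 0.0369 = 0.3085.
P(Iralepis | evidence) = 0.057 / 0.3085 ≈ 0.185.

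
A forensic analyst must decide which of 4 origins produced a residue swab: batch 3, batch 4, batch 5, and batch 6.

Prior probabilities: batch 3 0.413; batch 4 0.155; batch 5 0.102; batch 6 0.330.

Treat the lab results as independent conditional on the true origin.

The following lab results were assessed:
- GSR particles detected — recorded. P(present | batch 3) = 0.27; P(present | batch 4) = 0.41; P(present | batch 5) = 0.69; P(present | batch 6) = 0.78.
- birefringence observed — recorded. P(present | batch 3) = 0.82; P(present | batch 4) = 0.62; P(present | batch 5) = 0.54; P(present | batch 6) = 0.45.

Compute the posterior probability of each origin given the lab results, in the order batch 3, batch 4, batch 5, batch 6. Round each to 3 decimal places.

Multiply each prior by the joint likelihood of the lab result pattern:
  batch 3: 0.413 × 0.27 × 0.82 = 0.091438
  batch 4: 0.155 × 0.41 × 0.62 = 0.039401
  batch 5: 0.102 × 0.69 × 0.54 = 0.038005
  batch 6: 0.330 × 0.78 × 0.45 = 0.11583
The unnormalized weights sum to 0.28467.
P(batch 3 | evidence) = 0.091438 / 0.28467 ≈ 0.321
P(batch 4 | evidence) = 0.039401 / 0.28467 ≈ 0.138
P(batch 5 | evidence) = 0.038005 / 0.28467 ≈ 0.134
P(batch 6 | evidence) = 0.11583 / 0.28467 ≈ 0.407

0.321, 0.138, 0.134, 0.407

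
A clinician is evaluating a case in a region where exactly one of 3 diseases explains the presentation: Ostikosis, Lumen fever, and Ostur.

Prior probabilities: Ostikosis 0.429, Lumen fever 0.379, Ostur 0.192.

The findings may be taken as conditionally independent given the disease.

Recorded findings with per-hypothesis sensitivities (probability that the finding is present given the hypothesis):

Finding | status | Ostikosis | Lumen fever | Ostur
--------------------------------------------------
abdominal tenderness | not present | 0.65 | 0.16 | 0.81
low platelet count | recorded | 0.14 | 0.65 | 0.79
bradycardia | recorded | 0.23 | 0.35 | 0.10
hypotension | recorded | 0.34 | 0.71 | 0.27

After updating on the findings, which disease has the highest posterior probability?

Lumen fever

For each hypothesis, the unnormalized posterior weight is prior × product of the finding likelihoods (using 1 − P(present | H) for each absent finding):
  Ostikosis: 0.429 × (1 − 0.65) × 0.14 × 0.23 × 0.34 = 0.0016438
  Lumen fever: 0.379 × (1 − 0.16) × 0.65 × 0.35 × 0.71 = 0.051423
  Ostur: 0.192 × (1 − 0.81) × 0.79 × 0.10 × 0.27 = 0.00077812
Marginal likelihood of the evidence = 0.053845.
P(Ostikosis | evidence) ≈ 0.0016438 / 0.053845 ≈ 0.031
P(Lumen fever | evidence) ≈ 0.051423 / 0.053845 ≈ 0.955
P(Ostur | evidence) ≈ 0.00077812 / 0.053845 ≈ 0.014
The largest is 0.955, so Lumen fever is most probable.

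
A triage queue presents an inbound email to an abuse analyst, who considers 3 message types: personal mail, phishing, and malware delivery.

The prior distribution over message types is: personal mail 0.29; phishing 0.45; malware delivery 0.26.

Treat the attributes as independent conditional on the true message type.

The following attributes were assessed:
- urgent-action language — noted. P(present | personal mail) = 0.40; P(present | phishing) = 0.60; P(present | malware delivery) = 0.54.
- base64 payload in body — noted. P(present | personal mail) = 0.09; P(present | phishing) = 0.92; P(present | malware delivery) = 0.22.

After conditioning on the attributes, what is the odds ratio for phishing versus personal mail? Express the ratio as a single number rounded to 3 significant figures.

23.8

The normalizing constant cancels in an odds ratio, so compute prior × likelihood for the two hypotheses only:
  phishing: 0.45 × 0.60 × 0.92 = 0.2484
  personal mail: 0.29 × 0.40 × 0.09 = 0.01044
Odds(phishing : personal mail) = 0.2484 / 0.01044 ≈ 23.8.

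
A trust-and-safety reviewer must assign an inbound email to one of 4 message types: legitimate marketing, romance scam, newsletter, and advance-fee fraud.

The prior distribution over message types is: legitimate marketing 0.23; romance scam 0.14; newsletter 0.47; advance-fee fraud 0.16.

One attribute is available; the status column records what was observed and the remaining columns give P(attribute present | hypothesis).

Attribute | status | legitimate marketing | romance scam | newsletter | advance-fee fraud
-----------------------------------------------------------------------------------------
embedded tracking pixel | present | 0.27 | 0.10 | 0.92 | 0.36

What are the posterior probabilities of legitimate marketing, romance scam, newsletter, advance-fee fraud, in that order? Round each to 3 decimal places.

0.110, 0.025, 0.764, 0.102

Multiply each prior by the likelihood of the attribute:
  legitimate marketing: 0.23 × 0.27 = 0.0621
  romance scam: 0.14 × 0.10 = 0.014
  newsletter: 0.47 × 0.92 = 0.4324
  advance-fee fraud: 0.16 × 0.36 = 0.0576
The unnormalized weights sum to 0.5661.
P(legitimate marketing | evidence) = 0.0621 / 0.5661 ≈ 0.110
P(romance scam | evidence) = 0.014 / 0.5661 ≈ 0.025
P(newsletter | evidence) = 0.4324 / 0.5661 ≈ 0.764
P(advance-fee fraud | evidence) = 0.0576 / 0.5661 ≈ 0.102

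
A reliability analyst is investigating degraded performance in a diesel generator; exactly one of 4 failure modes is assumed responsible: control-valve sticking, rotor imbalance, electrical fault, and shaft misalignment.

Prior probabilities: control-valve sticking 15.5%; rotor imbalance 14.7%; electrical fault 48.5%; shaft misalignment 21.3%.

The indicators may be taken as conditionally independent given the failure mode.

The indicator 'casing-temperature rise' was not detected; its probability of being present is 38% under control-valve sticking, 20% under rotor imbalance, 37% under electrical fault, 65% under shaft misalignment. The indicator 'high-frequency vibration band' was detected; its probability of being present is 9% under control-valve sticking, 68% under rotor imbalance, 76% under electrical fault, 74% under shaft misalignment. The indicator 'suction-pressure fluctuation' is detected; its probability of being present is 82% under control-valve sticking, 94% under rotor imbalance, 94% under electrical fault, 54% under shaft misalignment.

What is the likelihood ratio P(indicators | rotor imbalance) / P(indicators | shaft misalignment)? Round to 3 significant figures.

Joint likelihood of the indicator pattern under each hypothesis (using 1 − P(present | H) for each absent indicator):
  rotor imbalance: (1 − 0.20) × 0.68 × 0.94 = 0.51136
  shaft misalignment: (1 − 0.65) × 0.74 × 0.54 = 0.13986
Bayes factor = 0.51136 / 0.13986 ≈ 3.66

3.66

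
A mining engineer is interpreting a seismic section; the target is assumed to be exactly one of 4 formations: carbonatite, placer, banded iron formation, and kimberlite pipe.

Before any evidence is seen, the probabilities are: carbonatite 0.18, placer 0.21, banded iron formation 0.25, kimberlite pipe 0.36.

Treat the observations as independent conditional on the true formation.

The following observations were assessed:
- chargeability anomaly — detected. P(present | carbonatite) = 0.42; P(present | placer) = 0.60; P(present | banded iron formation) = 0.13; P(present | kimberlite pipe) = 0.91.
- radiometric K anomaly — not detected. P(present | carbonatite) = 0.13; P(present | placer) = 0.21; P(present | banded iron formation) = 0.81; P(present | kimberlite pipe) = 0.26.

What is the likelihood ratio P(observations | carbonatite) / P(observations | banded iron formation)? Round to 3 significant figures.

Take the product of per-observation likelihoods under each hypothesis (using 1 − P(present | H) for each absent observation), then divide.
  carbonatite: 0.42 × (1 − 0.13) = 0.3654
  banded iron formation: 0.13 × (1 − 0.81) = 0.0247
Bayes factor = 0.3654 / 0.0247 ≈ 14.8

14.8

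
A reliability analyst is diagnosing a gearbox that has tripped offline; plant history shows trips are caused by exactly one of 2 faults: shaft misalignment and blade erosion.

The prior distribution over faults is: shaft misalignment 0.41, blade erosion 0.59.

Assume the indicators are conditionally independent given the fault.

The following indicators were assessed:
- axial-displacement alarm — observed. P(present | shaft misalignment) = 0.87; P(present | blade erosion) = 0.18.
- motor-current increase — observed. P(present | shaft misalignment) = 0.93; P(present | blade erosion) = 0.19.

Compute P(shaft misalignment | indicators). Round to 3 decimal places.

0.943

By Bayes' rule with conditional independence, the unnormalized weight for each hypothesis is prior × ∏ likelihoods:
  shaft misalignment: 0.41 × 0.87 × 0.93 = 0.33173
  blade erosion: 0.59 × 0.18 × 0.19 = 0.020178
The unnormalized weights sum to 0.35191.
P(shaft misalignment | evidence) = 0.33173 / 0.35191 ≈ 0.943.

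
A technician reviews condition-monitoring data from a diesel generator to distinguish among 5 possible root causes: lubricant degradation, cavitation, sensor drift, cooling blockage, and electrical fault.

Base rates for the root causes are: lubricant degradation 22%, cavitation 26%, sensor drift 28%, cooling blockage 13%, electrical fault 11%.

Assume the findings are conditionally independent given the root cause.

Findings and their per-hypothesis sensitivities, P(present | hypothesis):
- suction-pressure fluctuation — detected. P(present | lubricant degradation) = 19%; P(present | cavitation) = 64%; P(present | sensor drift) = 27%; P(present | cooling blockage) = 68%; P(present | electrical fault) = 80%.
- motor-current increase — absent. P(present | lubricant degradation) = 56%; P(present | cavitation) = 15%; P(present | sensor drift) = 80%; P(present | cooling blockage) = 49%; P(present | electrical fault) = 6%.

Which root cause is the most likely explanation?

cavitation

Multiply each prior by the joint likelihood of the evidence pattern (using 1 − P(present | H) for each absent finding):
  lubricant degradation: 0.22 × 0.19 × (1 − 0.56) = 0.018392
  cavitation: 0.26 × 0.64 × (1 − 0.15) = 0.14144
  sensor drift: 0.28 × 0.27 × (1 − 0.80) = 0.01512
  cooling blockage: 0.13 × 0.68 × (1 − 0.49) = 0.045084
  electrical fault: 0.11 × 0.80 × (1 − 0.06) = 0.08272
Normalizing constant Z = 0.018392 + 0.14144 + 0.01512 + 0.045084 + 0.08272 = 0.30276.
P(lubricant degradation | evidence) ≈ 0.018392 / 0.30276 ≈ 0.061
P(cavitation | evidence) ≈ 0.14144 / 0.30276 ≈ 0.467
P(sensor drift | evidence) ≈ 0.01512 / 0.30276 ≈ 0.050
P(cooling blockage | evidence) ≈ 0.045084 / 0.30276 ≈ 0.149
P(electrical fault | evidence) ≈ 0.08272 / 0.30276 ≈ 0.273
The largest is 0.467, so cavitation is most probable.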